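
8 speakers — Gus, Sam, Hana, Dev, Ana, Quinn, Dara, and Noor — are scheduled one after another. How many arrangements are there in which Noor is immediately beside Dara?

Glue Noor and Dara into one block (2 internal orders), leaving 7 units to arrange in a row.
So the count is 2·(7)! = 10080.

10080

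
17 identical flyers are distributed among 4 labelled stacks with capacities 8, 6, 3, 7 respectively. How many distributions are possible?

Ignoring the caps, the number of non-negative solutions to x_1+…+x_4 = 17 is C(20,3) = 1140.
Subtract solutions that violate a single cap (substitute x_i' = x_i − (cap_i+1)): x_1 ≥ 9 gives C(11,3) = 165; x_2 ≥ 7 gives C(13,3) = 286; x_3 ≥ 4 gives C(16,3) = 560; x_4 ≥ 8 gives C(12,3) = 220. Together 1231.
Add back pairs where two caps are both exceeded: 4 + 35 + 1 + 84 + 10 + 56 = 190.
By inclusion–exclusion the count is 1140 − 1231 + 190 = 99.

99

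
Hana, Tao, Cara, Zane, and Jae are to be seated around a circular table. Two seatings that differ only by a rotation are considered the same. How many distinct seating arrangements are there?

Around a circle, 5 distinct people have 5!/5 = (4)! = 24 rotationally distinct seatings.

24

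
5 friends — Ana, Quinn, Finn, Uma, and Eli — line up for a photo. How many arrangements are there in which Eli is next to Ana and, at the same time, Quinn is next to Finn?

Treat {Eli,Ana} as one block (2 orders) and {Quinn,Finn} as another (2 orders).
That leaves 3 units to arrange: 2 × 2 × 3! = 4 × 6 = 24.

24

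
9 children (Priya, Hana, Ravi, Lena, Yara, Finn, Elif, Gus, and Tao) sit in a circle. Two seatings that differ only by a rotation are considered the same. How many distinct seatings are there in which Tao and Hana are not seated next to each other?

30240

Without the restriction there are (8)! = 40320 seatings.
Those with Tao next to Hana: fuse the pair into one unit and seat 8 units around a circle — 2·(7)! = 10080.
Subtracting, 40320 − 10080 = 30240.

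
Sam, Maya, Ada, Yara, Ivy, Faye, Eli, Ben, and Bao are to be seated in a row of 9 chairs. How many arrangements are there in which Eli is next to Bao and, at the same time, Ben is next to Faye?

20160

Treat {Eli,Bao} as one block (2 orders) and {Ben,Faye} as another (2 orders).
That leaves 7 units to arrange: 2 × 2 × 7! = 4 × 5040 = 20160.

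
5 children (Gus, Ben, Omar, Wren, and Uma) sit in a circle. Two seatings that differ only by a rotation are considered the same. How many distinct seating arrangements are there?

24

Around a circle, 5 distinct people have 5!/5 = (4)! = 24 rotationally distinct seatings.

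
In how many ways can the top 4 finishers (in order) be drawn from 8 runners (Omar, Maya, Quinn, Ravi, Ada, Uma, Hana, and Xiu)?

1680

This is an ordered selection of 4 from 8: P(8,4).
That gives 8 × 7 × 6 × 5 = 1680.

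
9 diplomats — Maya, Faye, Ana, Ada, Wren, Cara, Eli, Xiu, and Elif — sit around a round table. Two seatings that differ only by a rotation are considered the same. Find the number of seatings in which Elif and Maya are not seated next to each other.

All circular seatings of 9 people number (8)! = 40320.
Those with Elif next to Maya: fuse the pair into one unit and seat 8 units around a circle — 2·(7)! = 10080.
Subtracting, 40320 − 10080 = 30240.

30240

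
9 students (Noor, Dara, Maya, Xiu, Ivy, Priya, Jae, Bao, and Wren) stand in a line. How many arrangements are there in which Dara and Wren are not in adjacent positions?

282240

There are 9! = 362880 arrangements in all. If Dara and Wren are adjacent, merging them into one block gives 2·(8)! = 80640 arrangements.
So 362880 − 80640 = 282240 arrangements keep them apart.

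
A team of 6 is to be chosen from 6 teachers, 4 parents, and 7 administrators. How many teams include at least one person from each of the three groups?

With no constraint there are C(17,6) = 12376 possible selections.
Subtract selections that omit an entire group: no teachers → C(11,6) = 462; no parents → C(13,6) = 1716; no administrators → C(10,6) = 210.
Add back selections omitting two groups (i.e. drawn from a single group): C(6,6) + C(4,6) + C(7,6) = 8.
By inclusion–exclusion: 12376 − 2388 + 8 = 9996.

9996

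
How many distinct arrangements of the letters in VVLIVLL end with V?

60

With the last slot taken by V, it remains to arrange the other 6 letters (VLIVLL).
Those 6 letters have L appearing 3 times and V appearing twice, giving (6)!/(3!·2!) = 60.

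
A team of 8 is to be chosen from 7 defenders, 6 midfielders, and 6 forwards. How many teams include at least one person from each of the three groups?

Unrestricted: C(19,8) = 75582 ways to pick any 8 of the 19.
Selections missing a whole group: no defenders → C(12,8) = 495; no midfielders → C(13,8) = 1287; no forwards → C(13,8) = 1287.
Add back selections omitting two groups (i.e. drawn from a single group): C(7,8) + C(6,8) + C(6,8) = 0.
By inclusion–exclusion: 75582 − 3069 + 0 = 72513.

72513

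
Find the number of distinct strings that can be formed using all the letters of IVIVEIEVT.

5040

Letter multiplicities in IVIVEIEVT: E×2, I×3, T×1, V×3.
The number of distinct arrangements is 9!/(3!·3!·2!) = 362880/72 = 5040.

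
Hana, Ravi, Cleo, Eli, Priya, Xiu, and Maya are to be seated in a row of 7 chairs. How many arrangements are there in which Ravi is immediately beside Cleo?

Place the 5 others and the Ravi-Cleo pair as 6 objects in a line; the pair has 2 internal arrangements.
That gives 2 × 6! = 2 × 720 = 1440.

1440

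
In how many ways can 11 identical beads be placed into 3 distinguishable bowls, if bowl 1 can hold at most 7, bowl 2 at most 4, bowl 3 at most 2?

By stars and bars, unrestricted non-negative solutions to x_1+…+x_3 = 11 number C(11+2,2) = 78.
Subtract solutions that violate a single cap (substitute x_i' = x_i − (cap_i+1)): x_1 ≥ 8 gives C(5,2) = 10; x_2 ≥ 5 gives C(8,2) = 28; x_3 ≥ 3 gives C(10,2) = 45. Together 83.
Add back pairs where two caps are both exceeded: 0 + 1 + 10 = 11.
By inclusion–exclusion the count is 78 − 83 + 11 = 6.

6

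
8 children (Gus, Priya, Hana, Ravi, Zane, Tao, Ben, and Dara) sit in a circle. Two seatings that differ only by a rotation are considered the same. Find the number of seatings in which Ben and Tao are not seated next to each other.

3600

All circular seatings of 8 people number (7)! = 5040.
Seatings with Ben beside Tao: treat them as a block with 2 internal orders, giving 2 × (6)! = 1440.
Subtracting, 5040 − 1440 = 3600.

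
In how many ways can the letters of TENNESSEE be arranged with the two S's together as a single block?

Treat the 2 copies of S as a single block. The multiset to arrange is then {SS, E, E, E, E, N, N, T}, 8 items in all.
That gives (8)!/(4!·2!) = 840 arrangements.

840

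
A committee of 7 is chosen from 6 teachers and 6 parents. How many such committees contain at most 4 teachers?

696

Split by how many teachers are chosen (0 through 4).
Sum: C(6,0)·C(6,7) + C(6,1)·C(6,6) + C(6,2)·C(6,5) + C(6,3)·C(6,4) + C(6,4)·C(6,3) = 0 + 6 + 90 + 300 + 300 = 696.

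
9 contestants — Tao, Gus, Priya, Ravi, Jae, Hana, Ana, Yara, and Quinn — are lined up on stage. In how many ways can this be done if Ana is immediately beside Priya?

Treat {Ana, Priya} as a single unit. There are 8 units to order, and the pair itself can be ordered 2 ways.
That gives 2 × 8! = 2 × 40320 = 80640.

80640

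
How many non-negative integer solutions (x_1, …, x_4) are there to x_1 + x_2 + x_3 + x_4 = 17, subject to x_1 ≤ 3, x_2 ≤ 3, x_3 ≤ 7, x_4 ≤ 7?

20

Ignoring the caps, the number of non-negative solutions to x_1+…+x_4 = 17 is C(20,3) = 1140.
Subtract solutions that violate a single cap (substitute x_i' = x_i − (cap_i+1)): x_1 ≥ 4 gives C(16,3) = 560; x_2 ≥ 4 gives C(16,3) = 560; x_3 ≥ 8 gives C(12,3) = 220; x_4 ≥ 8 gives C(12,3) = 220. Together 1560.
Add back pairs where two caps are both exceeded: 220 + 56 + 56 + 56 + 56 + 4 = 448.
Subtract triples: 4 + 4 + 0 + 0 = 8.
By inclusion–exclusion the count is 1140 − 1560 + 448 − 8 = 20.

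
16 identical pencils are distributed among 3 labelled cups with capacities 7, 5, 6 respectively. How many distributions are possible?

Ignoring the caps, the number of non-negative solutions to x_1+…+x_3 = 16 is C(18,2) = 153.
Subtract solutions that violate a single cap (substitute x_i' = x_i − (cap_i+1)): x_1 ≥ 8 gives C(10,2) = 45; x_2 ≥ 6 gives C(12,2) = 66; x_3 ≥ 7 gives C(11,2) = 55. Together 166.
Add back pairs where two caps are both exceeded: 6 + 3 + 10 = 19.
By inclusion–exclusion the count is 153 − 166 + 19 = 6.

6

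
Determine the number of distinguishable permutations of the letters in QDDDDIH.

QDDDDIH has 7 letters with D appearing 4 times.
The number of distinct arrangements is 7!/(4!) = 5040/24 = 210.

210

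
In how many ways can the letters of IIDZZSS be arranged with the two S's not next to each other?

Total arrangements of IIDZZSS: 7!/(2!·2!·2!) = 630.
If the two S's are adjacent, glue them into one block, leaving 6 items to arrange: (6)!/(2!·2!) = 180 ways.
Hence 630 − 180 = 450.

450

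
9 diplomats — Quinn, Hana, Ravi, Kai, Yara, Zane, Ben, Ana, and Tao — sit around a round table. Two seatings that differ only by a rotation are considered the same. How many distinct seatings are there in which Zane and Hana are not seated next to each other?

All circular seatings of 9 people number (8)! = 40320.
Those with Zane next to Hana: fuse the pair into one unit and seat 8 units around a circle — 2·(7)! = 10080.
Subtracting, 40320 − 10080 = 30240.

30240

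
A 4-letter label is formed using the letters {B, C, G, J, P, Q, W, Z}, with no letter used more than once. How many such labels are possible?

This is a permutation of 4 out of 8: P(8,4) = 8!/4!.
8 × 7 × 6 × 5 = 1680.

1680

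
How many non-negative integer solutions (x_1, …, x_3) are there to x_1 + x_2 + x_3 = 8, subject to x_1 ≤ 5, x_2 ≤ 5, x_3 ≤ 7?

Ignoring the caps, the number of non-negative solutions to x_1+…+x_3 = 8 is C(10,2) = 45.
Subtract solutions that violate a single cap (substitute x_i' = x_i − (cap_i+1)): x_1 ≥ 6 gives C(4,2) = 6; x_2 ≥ 6 gives C(4,2) = 6; x_3 ≥ 8 gives C(2,2) = 1. Together 13.
No two caps can be exceeded simultaneously, so the pair terms are all 0.
By inclusion–exclusion the count is 45 − 13 + 0 = 32.

32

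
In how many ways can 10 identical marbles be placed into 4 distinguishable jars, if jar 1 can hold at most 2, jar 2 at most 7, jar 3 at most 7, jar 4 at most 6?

127

Ignoring the caps, the number of non-negative solutions to x_1+…+x_4 = 10 is C(13,3) = 286.
Subtract solutions that violate a single cap (substitute x_i' = x_i − (cap_i+1)): x_1 ≥ 3 gives C(10,3) = 120; x_2 ≥ 8 gives C(5,3) = 10; x_3 ≥ 8 gives C(5,3) = 10; x_4 ≥ 7 gives C(6,3) = 20. Together 160.
Add back pairs where two caps are both exceeded: 0 + 0 + 1 + 0 + 0 + 0 = 1.
By inclusion–exclusion the count is 286 − 160 + 1 = 127.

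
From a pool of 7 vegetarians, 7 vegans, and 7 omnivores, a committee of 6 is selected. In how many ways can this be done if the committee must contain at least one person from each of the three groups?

With no constraint there are C(21,6) = 54264 possible selections.
Subtract selections that omit an entire group: no vegetarians → C(14,6) = 3003; no vegans → C(14,6) = 3003; no omnivores → C(14,6) = 3003.
Add back selections omitting two groups (i.e. drawn from a single group): C(7,6) + C(7,6) + C(7,6) = 21.
By inclusion–exclusion: 54264 − 9009 + 21 = 45276.

45276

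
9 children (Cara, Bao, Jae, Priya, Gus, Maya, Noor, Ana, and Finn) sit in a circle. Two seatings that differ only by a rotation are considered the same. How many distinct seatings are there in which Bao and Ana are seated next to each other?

10080

Treat {Bao, Ana} as one unit (2 internal orders) and seat the resulting 8 units around the table: (7)! circular arrangements.
So 2 × (7)! = 2 × 5040 = 10080.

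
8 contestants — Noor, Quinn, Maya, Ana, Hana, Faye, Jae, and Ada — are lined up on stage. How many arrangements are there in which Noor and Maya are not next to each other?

There are 8! = 40320 arrangements in all. If Noor and Maya are adjacent, merging them into one block gives 2·(7)! = 10080 arrangements.
So 40320 − 10080 = 30240 arrangements keep them apart.

30240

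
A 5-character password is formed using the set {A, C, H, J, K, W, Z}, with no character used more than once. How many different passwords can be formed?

Choose and order 5 of the 7 symbols: the first character has 7 options, the next 6, and so on down to 3.
7 × 6 × 5 × 4 × 3 = 2520.

2520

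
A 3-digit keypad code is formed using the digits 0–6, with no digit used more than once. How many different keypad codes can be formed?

Choose and order 3 of the 7 symbols: the first digit has 7 options, the next 6, then 5.
That product is 7 × 6 × 5 = 210.

210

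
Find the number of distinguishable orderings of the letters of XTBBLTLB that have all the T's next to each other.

Treat the 2 copies of T as a single block. The multiset to arrange is then {TT, B, B, B, L, L, X}, 7 items in all.
That gives (7)!/(3!·2!) = 420 arrangements.

420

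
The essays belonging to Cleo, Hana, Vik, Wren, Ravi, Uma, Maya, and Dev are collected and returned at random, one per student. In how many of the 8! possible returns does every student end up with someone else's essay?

Let Aᵢ be the assignments in which student i gets their own essay. We want the size of the complement of A₁∪…∪A_8.
By inclusion–exclusion this is Σ_{j=0}^{8} (−1)^j C(8,j)·(8−j)!.
Computing: 40320 − 40320 + 20160 − 6720 + 1680 − 336 + 56 − 8 + 1 = 14833.

14833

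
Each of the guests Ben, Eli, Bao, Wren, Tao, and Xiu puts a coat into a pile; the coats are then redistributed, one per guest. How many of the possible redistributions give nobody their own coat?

Count assignments avoiding every fixed point. For any j of the 6 guests fixed to their own coat, the other 6−j can be arranged in (6−j)! ways.
By inclusion–exclusion this is Σ_{j=0}^{6} (−1)^j C(6,j)·(6−j)!.
Computing: 720 − 720 + 360 − 120 + 30 − 6 + 1 = 265.

265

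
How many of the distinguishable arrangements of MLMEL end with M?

Fix M in the last position and arrange the remaining 4 letters.
Those 4 letters have L appearing twice, giving (4)!/(2!) = 12.

12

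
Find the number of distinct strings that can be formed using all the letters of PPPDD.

The 5 letters of PPPDD have repeats: D appearing twice and P appearing 3 times.
So there are 5! / (3!·2!) = 10 distinguishable arrangements.

10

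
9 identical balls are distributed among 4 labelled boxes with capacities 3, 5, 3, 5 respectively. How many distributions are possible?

Ignoring the caps, the number of non-negative solutions to x_1+…+x_4 = 9 is C(12,3) = 220.
Subtract solutions that violate a single cap (substitute x_i' = x_i − (cap_i+1)): x_1 ≥ 4 gives C(8,3) = 56; x_2 ≥ 6 gives C(6,3) = 20; x_3 ≥ 4 gives C(8,3) = 56; x_4 ≥ 6 gives C(6,3) = 20. Together 152.
Add back pairs where two caps are both exceeded: 0 + 4 + 0 + 0 + 0 + 0 = 4.
By inclusion–exclusion the count is 220 − 152 + 4 = 72.

72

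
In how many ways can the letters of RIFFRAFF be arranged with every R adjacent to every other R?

210

Treat the 2 copies of R as a single block. The multiset to arrange is then {RR, A, F, F, F, F, I}, 7 items in all.
That gives (7)!/(4!) = 210 arrangements.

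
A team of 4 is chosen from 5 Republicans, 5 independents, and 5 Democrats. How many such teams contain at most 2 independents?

1260

Split by how many independents are chosen (0 through 2).
Sum: C(5,0)·C(10,4) + C(5,1)·C(10,3) + C(5,2)·C(10,2) = 210 + 600 + 450 = 1260.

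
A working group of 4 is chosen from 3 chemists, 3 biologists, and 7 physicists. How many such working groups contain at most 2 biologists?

Split by how many biologists are chosen (0 through 2).
Sum: C(3,0)·C(10,4) + C(3,1)·C(10,3) + C(3,2)·C(10,2) = 210 + 360 + 135 = 705.

705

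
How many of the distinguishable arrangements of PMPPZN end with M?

With the last slot taken by M, it remains to arrange the other 5 letters (PPPZN).
Those 5 letters have P appearing 3 times, giving (5)!/(3!) = 20.

20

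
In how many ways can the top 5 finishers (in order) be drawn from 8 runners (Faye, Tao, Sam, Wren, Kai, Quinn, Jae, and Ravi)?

This is an ordered selection of 5 from 8: P(8,5).
That gives 8 × 7 × 6 × 5 × 4 = 6720.

6720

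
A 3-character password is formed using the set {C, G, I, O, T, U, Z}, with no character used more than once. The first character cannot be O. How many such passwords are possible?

The first character has 7−1 = 6 choices (anything except O).
The remaining 2 characters are filled from the other 6 symbols without repetition: 6 × 5 = 30.
Total: 6 × 30 = 180.

180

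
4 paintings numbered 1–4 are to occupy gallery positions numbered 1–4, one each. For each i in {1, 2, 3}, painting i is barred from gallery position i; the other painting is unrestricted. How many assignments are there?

Let Aᵢ (for i ∈ {1, 2, 3}) be the placements that put painting i in its forbidden gallery position. Any j of these fix j positions, leaving (4−j)! ways to fill the rest, and there are C(3,j) ways to pick which j.
By inclusion–exclusion, the number of valid placements is Σ_{j=0}^{3} (−1)^j C(3,j)·(4−j)!.
Computing: 24 − 18 + 6 − 1 = 11.

11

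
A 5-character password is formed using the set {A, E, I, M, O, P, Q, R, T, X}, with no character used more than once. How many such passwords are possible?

30240

Choose and order 5 of the 10 symbols: the first character has 10 options, the next 9, and so on down to 6.
That product is 10 × 9 × 8 × 7 × 6 = 30240.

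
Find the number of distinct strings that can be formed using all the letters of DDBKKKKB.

Letter multiplicities in DDBKKKKB: B×2, D×2, K×4.
So there are 8! / (4!·2!·2!) = 420 distinguishable arrangements.

420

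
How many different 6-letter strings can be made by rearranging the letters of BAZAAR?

BAZAAR has 6 letters with A appearing 3 times.
Dividing 6! = 720 by 3! = 6 for the repeated letters gives 120.

120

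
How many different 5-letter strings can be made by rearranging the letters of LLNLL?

5

The 5 letters of LLNLL have repeats: L appearing 4 times.
So there are 5! / (4!) = 5 distinguishable arrangements.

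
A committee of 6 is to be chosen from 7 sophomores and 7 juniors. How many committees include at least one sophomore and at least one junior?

Total 6-person selections from all 14: C(14,6) = 3003.
Selections missing a whole group: no sophomores → C(7,6) = 7; no juniors → C(7,6) = 7.
Both groups omitted at once is impossible, so 3003 − 14 = 2989.

2989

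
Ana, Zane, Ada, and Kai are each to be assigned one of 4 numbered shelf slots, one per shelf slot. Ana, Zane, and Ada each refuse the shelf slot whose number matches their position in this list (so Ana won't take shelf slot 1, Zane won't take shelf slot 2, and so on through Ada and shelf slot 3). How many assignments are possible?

11

Let Aᵢ (for i ∈ {1, 2, 3}) be the placements that put person i in their forbidden shelf slot. Any j of these fix j positions, leaving (4−j)! ways to fill the rest, and there are C(3,j) ways to pick which j.
By inclusion–exclusion, the number of valid placements is Σ_{j=0}^{3} (−1)^j C(3,j)·(4−j)!.
Computing: 24 − 18 + 6 − 1 = 11.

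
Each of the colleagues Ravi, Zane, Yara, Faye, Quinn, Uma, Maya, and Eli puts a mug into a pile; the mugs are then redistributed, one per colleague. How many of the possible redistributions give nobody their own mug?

14833

This is the derangement count D_8: permutations of 8 items with no fixed point.
By inclusion–exclusion this is Σ_{j=0}^{8} (−1)^j C(8,j)·(8−j)!.
Computing: 40320 − 40320 + 20160 − 6720 + 1680 − 336 + 56 − 8 + 1 = 14833.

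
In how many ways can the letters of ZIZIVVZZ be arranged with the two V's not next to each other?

There are 8!/(4!·2!·2!) = 420 arrangements of ZIZIVVZZ in total.
Arrangements with the V's together: treat VV as one letter, giving (7)!/(4!·2!) = 105.
Subtracting, 420 − 105 = 315 arrangements keep the V's apart.

315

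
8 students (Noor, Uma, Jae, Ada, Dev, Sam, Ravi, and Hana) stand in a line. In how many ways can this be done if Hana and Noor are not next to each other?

Of the 8! = 40320 arrangements, those with Hana and Noor adjacent number 2 × 7! = 10080 (treat the pair as a block with 2 internal orders).
Complementary counting: 40320 − 10080 = 30240.

30240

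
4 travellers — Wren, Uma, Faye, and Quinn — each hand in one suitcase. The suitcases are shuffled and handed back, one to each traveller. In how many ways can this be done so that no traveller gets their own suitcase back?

This is the derangement count D_4: permutations of 4 items with no fixed point.
By inclusion–exclusion this is Σ_{j=0}^{4} (−1)^j C(4,j)·(4−j)!.
Computing: 24 − 24 + 12 − 4 + 1 = 9.

9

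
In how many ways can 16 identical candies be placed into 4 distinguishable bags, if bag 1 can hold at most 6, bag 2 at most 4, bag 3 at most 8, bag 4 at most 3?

By stars and bars, unrestricted non-negative solutions to x_1+…+x_4 = 16 number C(16+3,3) = 969.
Subtract solutions that violate a single cap (substitute x_i' = x_i − (cap_i+1)): x_1 ≥ 7 gives C(12,3) = 220; x_2 ≥ 5 gives C(14,3) = 364; x_3 ≥ 9 gives C(10,3) = 120; x_4 ≥ 4 gives C(15,3) = 455. Together 1159.
Add back pairs where two caps are both exceeded: 35 + 1 + 56 + 10 + 120 + 20 = 242.
Subtract triples: 0 + 1 + 0 + 0 = 1.
By inclusion–exclusion the count is 969 − 1159 + 242 − 1 = 51.

51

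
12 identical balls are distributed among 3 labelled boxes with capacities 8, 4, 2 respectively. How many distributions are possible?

Without the upper bounds there are C(14,2) = 91 ways to split 12 among 3 boxes.
Subtract solutions that violate a single cap (substitute x_i' = x_i − (cap_i+1)): x_1 ≥ 9 gives C(5,2) = 10; x_2 ≥ 5 gives C(9,2) = 36; x_3 ≥ 3 gives C(11,2) = 55. Together 101.
Add back pairs where two caps are both exceeded: 0 + 1 + 15 = 16.
By inclusion–exclusion the count is 91 − 101 + 16 = 6.

6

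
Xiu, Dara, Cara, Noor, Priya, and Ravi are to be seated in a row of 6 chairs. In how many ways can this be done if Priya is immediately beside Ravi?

240

Treat {Priya, Ravi} as a single unit. There are 5 units to order, and the pair itself can be ordered 2 ways.
That gives 2 × 5! = 2 × 120 = 240.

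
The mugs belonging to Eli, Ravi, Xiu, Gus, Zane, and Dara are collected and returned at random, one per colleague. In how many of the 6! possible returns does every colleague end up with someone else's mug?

265

Count assignments avoiding every fixed point. For any j of the 6 colleagues fixed to their own mug, the other 6−j can be arranged in (6−j)! ways.
By inclusion–exclusion this is Σ_{j=0}^{6} (−1)^j C(6,j)·(6−j)!.
Computing: 720 − 720 + 360 − 120 + 30 − 6 + 1 = 265.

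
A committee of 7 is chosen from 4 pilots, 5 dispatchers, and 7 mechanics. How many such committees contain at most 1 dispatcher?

Split by how many dispatchers are chosen (0 through 1).
Sum: C(5,0)·C(11,7) + C(5,1)·C(11,6) = 330 + 2310 = 2640.

2640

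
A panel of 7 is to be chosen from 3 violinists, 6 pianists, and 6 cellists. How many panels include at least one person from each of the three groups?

With no constraint there are C(15,7) = 6435 possible selections.
Selections missing a whole group: no violinists → C(12,7) = 792; no pianists → C(9,7) = 36; no cellists → C(9,7) = 36.
Add back selections omitting two groups (i.e. drawn from a single group): C(3,7) + C(6,7) + C(6,7) = 0.
By inclusion–exclusion: 6435 − 864 + 0 = 5571.

5571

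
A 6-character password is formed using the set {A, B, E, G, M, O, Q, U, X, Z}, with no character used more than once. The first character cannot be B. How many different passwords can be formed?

136080

The first character has 10−1 = 9 choices (anything except B).
The remaining 5 characters are filled from the other 9 symbols without repetition: 9 × 8 × 7 × 6 × 5 = 15120.
Total: 9 × 15120 = 136080.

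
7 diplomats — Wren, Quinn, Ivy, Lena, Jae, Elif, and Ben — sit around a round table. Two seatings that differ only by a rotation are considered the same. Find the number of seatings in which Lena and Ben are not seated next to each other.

480

Without the restriction there are (6)! = 720 seatings.
Those with Lena next to Ben: fuse the pair into one unit and seat 6 units around a circle — 2·(5)! = 240.
Subtracting, 720 − 240 = 480.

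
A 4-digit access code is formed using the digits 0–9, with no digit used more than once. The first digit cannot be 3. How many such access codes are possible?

4536

The first digit has 10−1 = 9 choices (anything except 3).
The remaining 3 digits are filled from the other 9 symbols without repetition: 9 × 8 × 7 = 504.
Total: 9 × 504 = 4536.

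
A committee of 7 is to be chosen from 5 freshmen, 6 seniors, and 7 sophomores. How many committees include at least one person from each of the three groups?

With no constraint there are C(18,7) = 31824 possible selections.
Selections missing a whole group: no freshmen → C(13,7) = 1716; no seniors → C(12,7) = 792; no sophomores → C(11,7) = 330.
Add back selections omitting two groups (i.e. drawn from a single group): C(5,7) + C(6,7) + C(7,7) = 1.
By inclusion–exclusion: 31824 − 2838 + 1 = 28987.

28987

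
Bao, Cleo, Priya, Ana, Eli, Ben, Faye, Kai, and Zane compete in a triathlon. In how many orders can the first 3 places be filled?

504

There are 9 choices for 1st place, 8 for 2nd, and 7 for 3rd.
That gives 9 × 8 × 7 = 504.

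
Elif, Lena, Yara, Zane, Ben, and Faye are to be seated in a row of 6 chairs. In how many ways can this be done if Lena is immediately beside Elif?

Treat {Lena, Elif} as a single unit. There are 5 units to order, and the pair itself can be ordered 2 ways.
That gives 2 × 5! = 2 × 120 = 240.

240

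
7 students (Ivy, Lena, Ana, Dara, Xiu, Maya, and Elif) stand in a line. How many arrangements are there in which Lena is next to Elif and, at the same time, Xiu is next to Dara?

480

Treat {Lena,Elif} as one block (2 orders) and {Xiu,Dara} as another (2 orders).
That leaves 5 units to arrange: 2 × 2 × 5! = 4 × 120 = 480.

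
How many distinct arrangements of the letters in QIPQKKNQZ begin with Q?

10080

Fix Q in the first position and arrange the remaining 8 letters.
Those 8 letters have K appearing twice and Q appearing twice, giving (8)!/(2!·2!) = 10080.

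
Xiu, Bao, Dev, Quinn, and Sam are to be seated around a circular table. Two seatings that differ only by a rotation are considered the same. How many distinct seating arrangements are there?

Around a circle, 5 distinct people have 5!/5 = (4)! = 24 rotationally distinct seatings.

24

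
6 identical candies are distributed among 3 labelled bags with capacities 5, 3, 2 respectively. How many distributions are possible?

By stars and bars, unrestricted non-negative solutions to x_1+…+x_3 = 6 number C(6+2,2) = 28.
Subtract solutions that violate a single cap (substitute x_i' = x_i − (cap_i+1)): x_1 ≥ 6 gives C(2,2) = 1; x_2 ≥ 4 gives C(4,2) = 6; x_3 ≥ 3 gives C(5,2) = 10. Together 17.
No two caps can be exceeded simultaneously, so the pair terms are all 0.
By inclusion–exclusion the count is 28 − 17 + 0 = 11.

11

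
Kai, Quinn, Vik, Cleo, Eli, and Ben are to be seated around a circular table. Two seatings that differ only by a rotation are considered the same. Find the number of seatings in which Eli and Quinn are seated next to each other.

48

Treat {Eli, Quinn} as one unit (2 internal orders) and seat the resulting 5 units around the table: (4)! circular arrangements.
So 2 × (4)! = 2 × 24 = 48.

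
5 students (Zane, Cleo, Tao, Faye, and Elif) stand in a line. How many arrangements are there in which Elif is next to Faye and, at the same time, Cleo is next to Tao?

24

Treat {Elif,Faye} as one block (2 orders) and {Cleo,Tao} as another (2 orders).
That leaves 3 units to arrange: 2 × 2 × 3! = 4 × 6 = 24.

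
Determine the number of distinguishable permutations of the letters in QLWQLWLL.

420

QLWQLWLL has 8 letters with L appearing 4 times, Q appearing twice, and W appearing twice.
Dividing 8! = 40320 by 4!·2!·2! = 96 for the repeated letters gives 420.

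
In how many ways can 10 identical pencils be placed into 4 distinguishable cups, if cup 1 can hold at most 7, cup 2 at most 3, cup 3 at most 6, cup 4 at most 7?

162

Without the upper bounds there are C(13,3) = 286 ways to split 10 among 4 cups.
Subtract solutions that violate a single cap (substitute x_i' = x_i − (cap_i+1)): x_1 ≥ 8 gives C(5,3) = 10; x_2 ≥ 4 gives C(9,3) = 84; x_3 ≥ 7 gives C(6,3) = 20; x_4 ≥ 8 gives C(5,3) = 10. Together 124.
No two caps can be exceeded simultaneously, so the pair terms are all 0.
By inclusion–exclusion the count is 286 − 124 + 0 = 162.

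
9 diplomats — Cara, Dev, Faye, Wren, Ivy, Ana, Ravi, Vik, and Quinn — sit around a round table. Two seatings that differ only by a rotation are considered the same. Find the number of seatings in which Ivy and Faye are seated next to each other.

10080

Glue Ivy and Faye into a block (2 internal orders). Seating 8 units around a circle gives (7)! arrangements.
So 2 × (7)! = 2 × 5040 = 10080.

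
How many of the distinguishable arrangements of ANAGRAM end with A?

Fix A in the last position and arrange the remaining 6 letters.
Those 6 letters have A appearing twice, giving (6)!/(2!) = 360.

360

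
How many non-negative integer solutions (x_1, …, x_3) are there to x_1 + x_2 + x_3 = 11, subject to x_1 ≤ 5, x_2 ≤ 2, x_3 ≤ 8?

12

Without the upper bounds there are C(13,2) = 78 ways to split 11 among 3 variables.
Subtract solutions that violate a single cap (substitute x_i' = x_i − (cap_i+1)): x_1 ≥ 6 gives C(7,2) = 21; x_2 ≥ 3 gives C(10,2) = 45; x_3 ≥ 9 gives C(4,2) = 6. Together 72.
Add back pairs where two caps are both exceeded: 6 + 0 + 0 = 6.
By inclusion–exclusion the count is 78 − 72 + 6 = 12.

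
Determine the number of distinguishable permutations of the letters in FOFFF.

Letter multiplicities in FOFFF: F×4, O×1.
Dividing 5! = 120 by 4! = 24 for the repeated letters gives 5.

5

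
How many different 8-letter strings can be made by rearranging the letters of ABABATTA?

420

ABABATTA has 8 letters with A appearing 4 times, B appearing twice, and T appearing twice.
So there are 8! / (4!·2!·2!) = 420 distinguishable arrangements.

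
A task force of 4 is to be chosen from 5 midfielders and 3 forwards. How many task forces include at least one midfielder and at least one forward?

Unrestricted: C(8,4) = 70 ways to pick any 4 of the 8.
Subtract selections that omit an entire group: no midfielders → C(3,4) = 0; no forwards → C(5,4) = 5.
Both groups omitted at once is impossible, so 70 − 5 = 65.

65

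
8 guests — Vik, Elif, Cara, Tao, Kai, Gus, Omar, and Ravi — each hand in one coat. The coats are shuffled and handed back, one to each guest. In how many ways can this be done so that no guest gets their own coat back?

14833

This is the derangement count D_8: permutations of 8 items with no fixed point.
By inclusion–exclusion this is Σ_{j=0}^{8} (−1)^j C(8,j)·(8−j)!.
Computing: 40320 − 40320 + 20160 − 6720 + 1680 − 336 + 56 − 8 + 1 = 14833.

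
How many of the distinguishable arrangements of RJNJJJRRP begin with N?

280

With the first slot taken by N, it remains to arrange the other 8 letters (RJJJJRRP).
Those 8 letters have J appearing 4 times and R appearing 3 times, giving (8)!/(4!·3!) = 280.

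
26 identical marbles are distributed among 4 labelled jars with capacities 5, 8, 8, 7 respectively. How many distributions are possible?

10

Ignoring the caps, the number of non-negative solutions to x_1+…+x_4 = 26 is C(29,3) = 3654.
Subtract solutions that violate a single cap (substitute x_i' = x_i − (cap_i+1)): x_1 ≥ 6 gives C(23,3) = 1771; x_2 ≥ 9 gives C(20,3) = 1140; x_3 ≥ 9 gives C(20,3) = 1140; x_4 ≥ 8 gives C(21,3) = 1330. Together 5381.
Add back pairs where two caps are both exceeded: 364 + 364 + 455 + 165 + 220 + 220 = 1788.
Subtract triples: 10 + 20 + 20 + 1 = 51.
By inclusion–exclusion the count is 3654 − 5381 + 1788 − 51 = 10.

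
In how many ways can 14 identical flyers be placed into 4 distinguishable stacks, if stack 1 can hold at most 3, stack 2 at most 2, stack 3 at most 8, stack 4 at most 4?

19

Ignoring the caps, the number of non-negative solutions to x_1+…+x_4 = 14 is C(17,3) = 680.
Subtract solutions that violate a single cap (substitute x_i' = x_i − (cap_i+1)): x_1 ≥ 4 gives C(13,3) = 286; x_2 ≥ 3 gives C(14,3) = 364; x_3 ≥ 9 gives C(8,3) = 56; x_4 ≥ 5 gives C(12,3) = 220. Together 926.
Add back pairs where two caps are both exceeded: 120 + 4 + 56 + 10 + 84 + 1 = 275.
Subtract triples: 0 + 10 + 0 + 0 = 10.
By inclusion–exclusion the count is 680 − 926 + 275 − 10 = 19.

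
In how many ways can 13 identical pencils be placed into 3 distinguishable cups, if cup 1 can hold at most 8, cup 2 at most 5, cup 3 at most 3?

Ignoring the caps, the number of non-negative solutions to x_1+…+x_3 = 13 is C(15,2) = 105.
Subtract solutions that violate a single cap (substitute x_i' = x_i − (cap_i+1)): x_1 ≥ 9 gives C(6,2) = 15; x_2 ≥ 6 gives C(9,2) = 36; x_3 ≥ 4 gives C(11,2) = 55. Together 106.
Add back pairs where two caps are both exceeded: 0 + 1 + 10 = 11.
By inclusion–exclusion the count is 105 − 106 + 11 = 10.

10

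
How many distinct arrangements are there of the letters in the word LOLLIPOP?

1680

LOLLIPOP has 8 letters with L appearing 3 times, O appearing twice, and P appearing twice.
So there are 8! / (3!·2!·2!) = 1680 distinguishable arrangements.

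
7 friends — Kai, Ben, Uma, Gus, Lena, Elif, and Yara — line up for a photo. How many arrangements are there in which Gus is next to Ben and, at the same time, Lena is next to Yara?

480

Treat {Gus,Ben} as one block (2 orders) and {Lena,Yara} as another (2 orders).
That leaves 5 units to arrange: 2 × 2 × 5! = 4 × 120 = 480.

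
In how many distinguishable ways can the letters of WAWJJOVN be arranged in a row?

The 8 letters of WAWJJOVN have repeats: J appearing twice and W appearing twice.
Dividing 8! = 40320 by 2!·2! = 4 for the repeated letters gives 10080.

10080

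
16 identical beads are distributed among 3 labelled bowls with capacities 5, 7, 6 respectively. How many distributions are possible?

Without the upper bounds there are C(18,2) = 153 ways to split 16 among 3 bowls.
Subtract solutions that violate a single cap (substitute x_i' = x_i − (cap_i+1)): x_1 ≥ 6 gives C(12,2) = 66; x_2 ≥ 8 gives C(10,2) = 45; x_3 ≥ 7 gives C(11,2) = 55. Together 166.
Add back pairs where two caps are both exceeded: 6 + 10 + 3 = 19.
By inclusion–exclusion the count is 153 − 166 + 19 = 6.

6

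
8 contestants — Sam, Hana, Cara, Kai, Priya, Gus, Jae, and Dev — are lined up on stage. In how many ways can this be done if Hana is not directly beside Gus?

Of the 8! = 40320 arrangements, those with Hana and Gus adjacent number 2 × 7! = 10080 (treat the pair as a block with 2 internal orders).
So 40320 − 10080 = 30240 arrangements keep them apart.

30240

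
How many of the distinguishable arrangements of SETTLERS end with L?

With the last slot taken by L, it remains to arrange the other 7 letters (SETTERS).
Those 7 letters have E appearing twice, S appearing twice, and T appearing twice, giving (7)!/(2!·2!·2!) = 630.

630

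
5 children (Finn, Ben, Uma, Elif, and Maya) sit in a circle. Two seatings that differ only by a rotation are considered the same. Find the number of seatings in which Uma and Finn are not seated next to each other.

All circular seatings of 5 people number (4)! = 24.
Seatings with Uma beside Finn: treat them as a block with 2 internal orders, giving 2 × (3)! = 12.
Subtracting, 24 − 12 = 12.

12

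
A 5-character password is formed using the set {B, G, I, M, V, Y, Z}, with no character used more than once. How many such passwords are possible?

With no repetition, fill the 5 characters in order: 7 choices, then 6, down to 3.
7 × 6 × 5 × 4 × 3 = 2520.

2520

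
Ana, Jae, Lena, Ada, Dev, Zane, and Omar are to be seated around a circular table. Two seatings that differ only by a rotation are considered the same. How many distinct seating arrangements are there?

Seat Ana anywhere (absorbing the rotational symmetry), then permute the other 6: (6)! = 720.

720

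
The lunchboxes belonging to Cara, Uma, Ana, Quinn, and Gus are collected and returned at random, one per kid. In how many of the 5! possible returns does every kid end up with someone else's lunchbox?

44

Let Aᵢ be the assignments in which kid i gets their own lunchbox. We want the size of the complement of A₁∪…∪A_5.
By inclusion–exclusion this is Σ_{j=0}^{5} (−1)^j C(5,j)·(5−j)!.
Computing: 120 − 120 + 60 − 20 + 5 − 1 = 44.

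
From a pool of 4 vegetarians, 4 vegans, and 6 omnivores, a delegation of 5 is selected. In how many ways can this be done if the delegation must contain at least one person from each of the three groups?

Total 5-person selections from all 14: C(14,5) = 2002.
Subtract selections that omit an entire group: no vegetarians → C(10,5) = 252; no vegans → C(10,5) = 252; no omnivores → C(8,5) = 56.
Add back selections omitting two groups (i.e. drawn from a single group): C(4,5) + C(4,5) + C(6,5) = 6.
By inclusion–exclusion: 2002 − 560 + 6 = 1448.

1448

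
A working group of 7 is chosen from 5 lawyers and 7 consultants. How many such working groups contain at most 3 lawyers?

596

Split by how many lawyers are chosen (0 through 3).
Sum: C(5,0)·C(7,7) + C(5,1)·C(7,6) + C(5,2)·C(7,5) + C(5,3)·C(7,4) = 1 + 35 + 210 + 350 = 596.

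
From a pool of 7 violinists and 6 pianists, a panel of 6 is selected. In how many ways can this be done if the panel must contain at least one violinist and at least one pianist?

1708

Total 6-person selections from all 13: C(13,6) = 1716.
Subtract selections that omit an entire group: no violinists → C(6,6) = 1; no pianists → C(7,6) = 7.
Both groups omitted at once is impossible, so 1716 − 8 = 1708.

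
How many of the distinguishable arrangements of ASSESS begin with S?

20

Fix S in the first position and arrange the remaining 5 letters.
Those 5 letters have S appearing 3 times, giving (5)!/(3!) = 20.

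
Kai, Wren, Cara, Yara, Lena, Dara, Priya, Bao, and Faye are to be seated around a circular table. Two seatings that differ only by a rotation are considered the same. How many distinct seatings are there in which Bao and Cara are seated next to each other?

10080

Glue Bao and Cara into a block (2 internal orders). Seating 8 units around a circle gives (7)! arrangements.
So 2 × (7)! = 2 × 5040 = 10080.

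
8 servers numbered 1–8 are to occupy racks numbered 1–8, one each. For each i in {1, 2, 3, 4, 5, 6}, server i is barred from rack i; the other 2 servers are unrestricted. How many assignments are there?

Let Aᵢ (for 1 ≤ i ≤ 6) be the placements that put server i in its forbidden rack. Any j of these fix j positions, leaving (8−j)! ways to fill the rest, and there are C(6,j) ways to pick which j.
By inclusion–exclusion, the number of valid placements is Σ_{j=0}^{6} (−1)^j C(6,j)·(8−j)!.
Computing: 40320 − 30240 + 10800 − 2400 + 360 − 36 + 2 = 18806.

18806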